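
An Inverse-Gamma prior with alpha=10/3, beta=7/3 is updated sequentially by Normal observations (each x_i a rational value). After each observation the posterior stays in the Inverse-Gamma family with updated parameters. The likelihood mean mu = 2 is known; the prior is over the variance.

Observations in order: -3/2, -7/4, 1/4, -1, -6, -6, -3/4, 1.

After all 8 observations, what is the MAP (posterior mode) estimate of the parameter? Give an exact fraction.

obs 1: x=-3/2 → posterior Inverse-Gamma(23/6, 203/24)
obs 2: x=-7/4 → posterior Inverse-Gamma(13/3, 1487/96)
obs 3: x=1/4 → posterior Inverse-Gamma(29/6, 817/48)
obs 4: x=-1 → posterior Inverse-Gamma(16/3, 1033/48)
obs 5: x=-6 → posterior Inverse-Gamma(35/6, 2569/48)
obs 6: x=-6 → posterior Inverse-Gamma(19/3, 4105/48)
obs 7: x=-3/4 → posterior Inverse-Gamma(41/6, 8573/96)
obs 8: x=1 → posterior Inverse-Gamma(22/3, 8621/96)

8621/800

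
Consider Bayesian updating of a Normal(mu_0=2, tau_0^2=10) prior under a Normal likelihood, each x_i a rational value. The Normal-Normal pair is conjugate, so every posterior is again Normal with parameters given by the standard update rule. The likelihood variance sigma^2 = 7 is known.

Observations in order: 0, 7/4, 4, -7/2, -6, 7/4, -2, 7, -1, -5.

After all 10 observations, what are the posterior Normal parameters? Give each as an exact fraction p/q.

obs 1: x=0 → posterior Normal(14/17, 70/17)
obs 2: x=7/4 → posterior Normal(7/6, 70/27)
obs 3: x=4 → posterior Normal(143/74, 70/37)
obs 4: x=-7/2 → posterior Normal(73/94, 70/47)
obs 5: x=-6 → posterior Normal(-47/114, 70/57)
obs 6: x=7/4 → posterior Normal(-6/67, 70/67)
obs 7: x=-2 → posterior Normal(-26/77, 10/11)
obs 8: x=7 → posterior Normal(44/87, 70/87)
obs 9: x=-1 → posterior Normal(34/97, 70/97)
obs 10: x=-5 → posterior Normal(-16/107, 70/107)

mu_0=-16/107, tau_0^2=70/107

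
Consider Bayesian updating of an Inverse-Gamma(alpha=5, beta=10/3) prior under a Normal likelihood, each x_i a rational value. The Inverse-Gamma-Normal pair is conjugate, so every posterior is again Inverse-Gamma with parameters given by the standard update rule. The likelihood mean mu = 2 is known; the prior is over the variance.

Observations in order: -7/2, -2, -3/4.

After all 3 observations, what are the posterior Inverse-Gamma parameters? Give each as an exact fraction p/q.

alpha=13/2, beta=2903/96

obs 1: x=-7/2 → posterior Inverse-Gamma(11/2, 443/24)
obs 2: x=-2 → posterior Inverse-Gamma(6, 635/24)
obs 3: x=-3/4 → posterior Inverse-Gamma(13/2, 2903/96)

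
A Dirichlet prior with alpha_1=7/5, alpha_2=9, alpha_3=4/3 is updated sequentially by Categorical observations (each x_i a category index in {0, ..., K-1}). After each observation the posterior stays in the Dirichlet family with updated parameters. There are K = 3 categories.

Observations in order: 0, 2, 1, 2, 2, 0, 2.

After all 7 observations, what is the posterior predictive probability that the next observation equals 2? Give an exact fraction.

obs 1: x=0 → posterior Dirichlet(12/5, 9, 4/3)
obs 2: x=2 → posterior Dirichlet(12/5, 9, 7/3)
obs 3: x=1 → posterior Dirichlet(12/5, 10, 7/3)
obs 4: x=2 → posterior Dirichlet(12/5, 10, 10/3)
obs 5: x=2 → posterior Dirichlet(12/5, 10, 13/3)
obs 6: x=0 → posterior Dirichlet(17/5, 10, 13/3)
obs 7: x=2 → posterior Dirichlet(17/5, 10, 16/3)

80/281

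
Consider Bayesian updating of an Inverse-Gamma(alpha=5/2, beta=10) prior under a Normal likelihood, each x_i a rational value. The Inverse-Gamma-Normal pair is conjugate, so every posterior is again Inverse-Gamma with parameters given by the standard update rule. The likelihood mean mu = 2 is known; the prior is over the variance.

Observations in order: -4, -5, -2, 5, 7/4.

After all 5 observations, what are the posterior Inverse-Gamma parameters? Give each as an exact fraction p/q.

obs 1: x=-4 → posterior Inverse-Gamma(3, 28)
obs 2: x=-5 → posterior Inverse-Gamma(7/2, 105/2)
obs 3: x=-2 → posterior Inverse-Gamma(4, 121/2)
obs 4: x=5 → posterior Inverse-Gamma(9/2, 65)
obs 5: x=7/4 → posterior Inverse-Gamma(5, 2081/32)

alpha=5, beta=2081/32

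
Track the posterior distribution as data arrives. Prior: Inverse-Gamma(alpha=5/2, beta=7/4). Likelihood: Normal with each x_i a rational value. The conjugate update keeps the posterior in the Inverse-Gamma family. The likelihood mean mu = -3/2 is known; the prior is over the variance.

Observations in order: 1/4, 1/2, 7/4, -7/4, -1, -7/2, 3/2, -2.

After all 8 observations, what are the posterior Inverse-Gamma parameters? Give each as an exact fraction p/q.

obs 1: x=1/4 → posterior Inverse-Gamma(3, 105/32)
obs 2: x=1/2 → posterior Inverse-Gamma(7/2, 169/32)
obs 3: x=7/4 → posterior Inverse-Gamma(4, 169/16)
obs 4: x=-7/4 → posterior Inverse-Gamma(9/2, 339/32)
obs 5: x=-1 → posterior Inverse-Gamma(5, 343/32)
obs 6: x=-7/2 → posterior Inverse-Gamma(11/2, 407/32)
obs 7: x=3/2 → posterior Inverse-Gamma(6, 551/32)
obs 8: x=-2 → posterior Inverse-Gamma(13/2, 555/32)

alpha=13/2, beta=555/32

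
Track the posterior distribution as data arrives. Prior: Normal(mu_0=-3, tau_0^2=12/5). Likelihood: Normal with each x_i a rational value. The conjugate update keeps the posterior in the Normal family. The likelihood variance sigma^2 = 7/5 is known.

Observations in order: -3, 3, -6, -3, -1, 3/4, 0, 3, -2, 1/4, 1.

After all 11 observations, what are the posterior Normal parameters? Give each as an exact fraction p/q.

mu_0=-105/139, tau_0^2=84/695

obs 1: x=-3 → posterior Normal(-3, 84/95)
obs 2: x=3 → posterior Normal(-21/31, 84/155)
obs 3: x=-6 → posterior Normal(-93/43, 84/215)
obs 4: x=-3 → posterior Normal(-129/55, 84/275)
obs 5: x=-1 → posterior Normal(-141/67, 84/335)
obs 6: x=3/4 → posterior Normal(-132/79, 84/395)
obs 7: x=0 → posterior Normal(-132/91, 12/65)
obs 8: x=3 → posterior Normal(-96/103, 84/515)
obs 9: x=-2 → posterior Normal(-24/23, 84/575)
obs 10: x=1/4 → posterior Normal(-117/127, 84/635)
obs 11: x=1 → posterior Normal(-105/139, 84/695)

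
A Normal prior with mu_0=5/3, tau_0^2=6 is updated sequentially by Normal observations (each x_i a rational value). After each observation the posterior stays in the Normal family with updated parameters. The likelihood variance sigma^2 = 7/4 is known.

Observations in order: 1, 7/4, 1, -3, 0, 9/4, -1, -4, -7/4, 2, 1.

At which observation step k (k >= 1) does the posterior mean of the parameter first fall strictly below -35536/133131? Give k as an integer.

k = 9

obs 1: x=1 → posterior Normal(107/93, 42/31)
obs 2: x=7/4 → posterior Normal(233/165, 42/55)
obs 3: x=1 → posterior Normal(305/237, 42/79)
obs 4: x=-3 → posterior Normal(89/309, 42/103)
obs 5: x=0 → posterior Normal(89/381, 42/127)
obs 6: x=9/4 → posterior Normal(251/453, 42/151)
obs 7: x=-1 → posterior Normal(179/525, 6/25)
obs 8: x=-4 → posterior Normal(-109/597, 42/199)
obs 9: x=-7/4 → posterior Normal(-235/669, 42/223)
obs 10: x=2 → posterior Normal(-7/57, 42/247)
obs 11: x=1 → posterior Normal(-19/813, 42/271)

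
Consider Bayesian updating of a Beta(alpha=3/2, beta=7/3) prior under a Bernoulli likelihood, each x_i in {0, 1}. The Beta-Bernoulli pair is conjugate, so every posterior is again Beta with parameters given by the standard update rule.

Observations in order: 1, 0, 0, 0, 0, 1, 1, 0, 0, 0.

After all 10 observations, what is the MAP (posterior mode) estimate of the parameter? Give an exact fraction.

21/71

obs 1: x=1 → posterior Beta(5/2, 7/3)
obs 2: x=0 → posterior Beta(5/2, 10/3)
obs 3: x=0 → posterior Beta(5/2, 13/3)
obs 4: x=0 → posterior Beta(5/2, 16/3)
obs 5: x=0 → posterior Beta(5/2, 19/3)
obs 6: x=1 → posterior Beta(7/2, 19/3)
obs 7: x=1 → posterior Beta(9/2, 19/3)
obs 8: x=0 → posterior Beta(9/2, 22/3)
obs 9: x=0 → posterior Beta(9/2, 25/3)
obs 10: x=0 → posterior Beta(9/2, 28/3)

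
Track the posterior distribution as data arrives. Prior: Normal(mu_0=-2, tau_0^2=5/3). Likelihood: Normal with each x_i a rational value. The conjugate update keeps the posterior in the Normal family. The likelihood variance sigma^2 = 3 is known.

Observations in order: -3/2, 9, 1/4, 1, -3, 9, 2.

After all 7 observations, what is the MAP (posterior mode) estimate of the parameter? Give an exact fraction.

263/176

obs 1: x=-3/2 → posterior Normal(-51/28, 15/14)
obs 2: x=9 → posterior Normal(39/38, 15/19)
obs 3: x=1/4 → posterior Normal(83/96, 5/8)
obs 4: x=1 → posterior Normal(103/116, 15/29)
obs 5: x=-3 → posterior Normal(43/136, 15/34)
obs 6: x=9 → posterior Normal(223/156, 5/13)
obs 7: x=2 → posterior Normal(263/176, 15/44)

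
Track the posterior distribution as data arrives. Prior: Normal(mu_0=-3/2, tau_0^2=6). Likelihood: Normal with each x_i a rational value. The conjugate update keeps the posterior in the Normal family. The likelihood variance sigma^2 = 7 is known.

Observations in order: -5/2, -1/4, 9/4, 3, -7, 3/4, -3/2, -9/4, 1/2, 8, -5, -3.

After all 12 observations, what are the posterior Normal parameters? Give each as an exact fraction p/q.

obs 1: x=-5/2 → posterior Normal(-51/26, 42/13)
obs 2: x=-1/4 → posterior Normal(-27/19, 42/19)
obs 3: x=9/4 → posterior Normal(-27/50, 42/25)
obs 4: x=3 → posterior Normal(9/62, 42/31)
obs 5: x=-7 → posterior Normal(-75/74, 42/37)
obs 6: x=3/4 → posterior Normal(-33/43, 42/43)
obs 7: x=-3/2 → posterior Normal(-6/7, 6/7)
obs 8: x=-9/4 → posterior Normal(-111/110, 42/55)
obs 9: x=1/2 → posterior Normal(-105/122, 42/61)
obs 10: x=8 → posterior Normal(-9/134, 42/67)
obs 11: x=-5 → posterior Normal(-69/146, 42/73)
obs 12: x=-3 → posterior Normal(-105/158, 42/79)

mu_0=-105/158, tau_0^2=42/79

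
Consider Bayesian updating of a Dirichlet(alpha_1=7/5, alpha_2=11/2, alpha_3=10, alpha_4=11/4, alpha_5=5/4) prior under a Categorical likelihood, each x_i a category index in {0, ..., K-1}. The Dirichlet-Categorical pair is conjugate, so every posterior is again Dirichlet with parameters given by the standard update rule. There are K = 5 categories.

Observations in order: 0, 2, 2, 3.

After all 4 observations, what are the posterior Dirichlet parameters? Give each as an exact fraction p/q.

obs 1: x=0 → posterior Dirichlet(12/5, 11/2, 10, 11/4, 5/4)
obs 2: x=2 → posterior Dirichlet(12/5, 11/2, 11, 11/4, 5/4)
obs 3: x=2 → posterior Dirichlet(12/5, 11/2, 12, 11/4, 5/4)
obs 4: x=3 → posterior Dirichlet(12/5, 11/2, 12, 15/4, 5/4)

alpha_1=12/5, alpha_2=11/2, alpha_3=12, alpha_4=15/4, alpha_5=5/4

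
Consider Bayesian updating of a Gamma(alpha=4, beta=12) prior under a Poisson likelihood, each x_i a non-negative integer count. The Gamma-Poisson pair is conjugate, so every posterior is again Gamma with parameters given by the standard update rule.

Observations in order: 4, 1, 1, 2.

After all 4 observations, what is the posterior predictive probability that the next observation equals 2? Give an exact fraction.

obs 1: x=4 → posterior Gamma(8, 13)
obs 2: x=1 → posterior Gamma(9, 14)
obs 3: x=1 → posterior Gamma(10, 15)
obs 4: x=2 → posterior Gamma(12, 16)

21955048183431168/168377826559400929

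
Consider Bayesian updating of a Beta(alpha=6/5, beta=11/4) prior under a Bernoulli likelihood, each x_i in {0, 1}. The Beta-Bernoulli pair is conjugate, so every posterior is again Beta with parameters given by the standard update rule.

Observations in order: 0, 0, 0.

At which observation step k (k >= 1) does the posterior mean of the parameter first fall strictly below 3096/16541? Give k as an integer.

obs 1: x=0 → posterior Beta(6/5, 15/4)
obs 2: x=0 → posterior Beta(6/5, 19/4)
obs 3: x=0 → posterior Beta(6/5, 23/4)

k = 3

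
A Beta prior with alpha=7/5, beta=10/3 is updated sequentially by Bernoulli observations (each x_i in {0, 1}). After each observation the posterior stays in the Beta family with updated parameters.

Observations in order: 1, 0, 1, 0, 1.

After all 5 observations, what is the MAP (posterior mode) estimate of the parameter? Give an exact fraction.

51/116

obs 1: x=1 → posterior Beta(12/5, 10/3)
obs 2: x=0 → posterior Beta(12/5, 13/3)
obs 3: x=1 → posterior Beta(17/5, 13/3)
obs 4: x=0 → posterior Beta(17/5, 16/3)
obs 5: x=1 → posterior Beta(22/5, 16/3)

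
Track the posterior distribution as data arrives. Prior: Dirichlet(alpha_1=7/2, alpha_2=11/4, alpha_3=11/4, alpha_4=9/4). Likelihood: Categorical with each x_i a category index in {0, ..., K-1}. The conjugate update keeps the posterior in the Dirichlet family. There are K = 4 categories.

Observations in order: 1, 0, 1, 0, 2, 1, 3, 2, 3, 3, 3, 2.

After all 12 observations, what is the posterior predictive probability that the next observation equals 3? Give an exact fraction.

25/93

obs 1: x=1 → posterior Dirichlet(7/2, 15/4, 11/4, 9/4)
obs 2: x=0 → posterior Dirichlet(9/2, 15/4, 11/4, 9/4)
obs 3: x=1 → posterior Dirichlet(9/2, 19/4, 11/4, 9/4)
obs 4: x=0 → posterior Dirichlet(11/2, 19/4, 11/4, 9/4)
obs 5: x=2 → posterior Dirichlet(11/2, 19/4, 15/4, 9/4)
obs 6: x=1 → posterior Dirichlet(11/2, 23/4, 15/4, 9/4)
obs 7: x=3 → posterior Dirichlet(11/2, 23/4, 15/4, 13/4)
obs 8: x=2 → posterior Dirichlet(11/2, 23/4, 19/4, 13/4)
obs 9: x=3 → posterior Dirichlet(11/2, 23/4, 19/4, 17/4)
obs 10: x=3 → posterior Dirichlet(11/2, 23/4, 19/4, 21/4)
obs 11: x=3 → posterior Dirichlet(11/2, 23/4, 19/4, 25/4)
obs 12: x=2 → posterior Dirichlet(11/2, 23/4, 23/4, 25/4)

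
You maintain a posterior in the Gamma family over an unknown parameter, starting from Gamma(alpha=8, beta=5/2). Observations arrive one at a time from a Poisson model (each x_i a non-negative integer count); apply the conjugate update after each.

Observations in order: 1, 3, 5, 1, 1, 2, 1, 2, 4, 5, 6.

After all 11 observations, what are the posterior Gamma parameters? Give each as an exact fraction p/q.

obs 1: x=1 → posterior Gamma(9, 7/2)
obs 2: x=3 → posterior Gamma(12, 9/2)
obs 3: x=5 → posterior Gamma(17, 11/2)
obs 4: x=1 → posterior Gamma(18, 13/2)
obs 5: x=1 → posterior Gamma(19, 15/2)
obs 6: x=2 → posterior Gamma(21, 17/2)
obs 7: x=1 → posterior Gamma(22, 19/2)
obs 8: x=2 → posterior Gamma(24, 21/2)
obs 9: x=4 → posterior Gamma(28, 23/2)
obs 10: x=5 → posterior Gamma(33, 25/2)
obs 11: x=6 → posterior Gamma(39, 27/2)

alpha=39, beta=27/2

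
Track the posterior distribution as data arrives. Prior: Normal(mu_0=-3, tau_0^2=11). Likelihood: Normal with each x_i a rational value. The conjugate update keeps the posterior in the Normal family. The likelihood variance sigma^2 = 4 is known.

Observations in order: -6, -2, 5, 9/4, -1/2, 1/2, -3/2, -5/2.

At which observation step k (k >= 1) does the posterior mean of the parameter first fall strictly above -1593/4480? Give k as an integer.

k = 6

obs 1: x=-6 → posterior Normal(-26/5, 44/15)
obs 2: x=-2 → posterior Normal(-50/13, 22/13)
obs 3: x=5 → posterior Normal(-45/37, 44/37)
obs 4: x=9/4 → posterior Normal(-27/64, 11/12)
obs 5: x=-1/2 → posterior Normal(-103/236, 44/59)
obs 6: x=1/2 → posterior Normal(-81/280, 22/35)
obs 7: x=-3/2 → posterior Normal(-49/108, 44/81)
obs 8: x=-5/2 → posterior Normal(-257/368, 11/23)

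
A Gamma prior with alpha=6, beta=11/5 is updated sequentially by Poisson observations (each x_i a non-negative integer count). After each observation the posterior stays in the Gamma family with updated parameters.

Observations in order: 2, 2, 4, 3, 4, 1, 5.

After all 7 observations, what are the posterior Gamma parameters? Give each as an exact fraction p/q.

alpha=27, beta=46/5

obs 1: x=2 → posterior Gamma(8, 16/5)
obs 2: x=2 → posterior Gamma(10, 21/5)
obs 3: x=4 → posterior Gamma(14, 26/5)
obs 4: x=3 → posterior Gamma(17, 31/5)
obs 5: x=4 → posterior Gamma(21, 36/5)
obs 6: x=1 → posterior Gamma(22, 41/5)
obs 7: x=5 → posterior Gamma(27, 46/5)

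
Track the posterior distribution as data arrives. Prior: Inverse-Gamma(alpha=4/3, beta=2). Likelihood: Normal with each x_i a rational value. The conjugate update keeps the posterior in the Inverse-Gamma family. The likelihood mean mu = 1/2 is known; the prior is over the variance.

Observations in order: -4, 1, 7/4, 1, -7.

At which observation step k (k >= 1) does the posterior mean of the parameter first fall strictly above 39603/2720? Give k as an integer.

obs 1: x=-4 → posterior Inverse-Gamma(11/6, 97/8)
obs 2: x=1 → posterior Inverse-Gamma(7/3, 49/4)
obs 3: x=7/4 → posterior Inverse-Gamma(17/6, 417/32)
obs 4: x=1 → posterior Inverse-Gamma(10/3, 421/32)
obs 5: x=-7 → posterior Inverse-Gamma(23/6, 1321/32)

k = 5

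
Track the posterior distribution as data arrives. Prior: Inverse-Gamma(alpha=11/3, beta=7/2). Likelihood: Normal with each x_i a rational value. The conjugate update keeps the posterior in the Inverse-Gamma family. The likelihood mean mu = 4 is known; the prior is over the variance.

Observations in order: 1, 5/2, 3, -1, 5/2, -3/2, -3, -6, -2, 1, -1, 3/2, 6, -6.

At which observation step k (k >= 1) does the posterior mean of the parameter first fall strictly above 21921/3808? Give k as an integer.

k = 6

obs 1: x=1 → posterior Inverse-Gamma(25/6, 8)
obs 2: x=5/2 → posterior Inverse-Gamma(14/3, 73/8)
obs 3: x=3 → posterior Inverse-Gamma(31/6, 77/8)
obs 4: x=-1 → posterior Inverse-Gamma(17/3, 177/8)
obs 5: x=5/2 → posterior Inverse-Gamma(37/6, 93/4)
obs 6: x=-3/2 → posterior Inverse-Gamma(20/3, 307/8)
obs 7: x=-3 → posterior Inverse-Gamma(43/6, 503/8)
obs 8: x=-6 → posterior Inverse-Gamma(23/3, 903/8)
obs 9: x=-2 → posterior Inverse-Gamma(49/6, 1047/8)
obs 10: x=1 → posterior Inverse-Gamma(26/3, 1083/8)
obs 11: x=-1 → posterior Inverse-Gamma(55/6, 1183/8)
obs 12: x=3/2 → posterior Inverse-Gamma(29/3, 151)
obs 13: x=6 → posterior Inverse-Gamma(61/6, 153)
obs 14: x=-6 → posterior Inverse-Gamma(32/3, 203)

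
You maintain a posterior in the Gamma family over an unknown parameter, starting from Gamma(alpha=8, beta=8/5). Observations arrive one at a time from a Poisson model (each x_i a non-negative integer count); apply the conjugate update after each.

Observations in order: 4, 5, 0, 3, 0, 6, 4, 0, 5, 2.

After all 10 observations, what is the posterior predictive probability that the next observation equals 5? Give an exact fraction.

413426502313490854492441620290029825283803996542402848995166804718387200000/3735107253208426854890677539053540390278853997836851167913009474475553834369

obs 1: x=4 → posterior Gamma(12, 13/5)
obs 2: x=5 → posterior Gamma(17, 18/5)
obs 3: x=0 → posterior Gamma(17, 23/5)
obs 4: x=3 → posterior Gamma(20, 28/5)
obs 5: x=0 → posterior Gamma(20, 33/5)
obs 6: x=6 → posterior Gamma(26, 38/5)
obs 7: x=4 → posterior Gamma(30, 43/5)
obs 8: x=0 → posterior Gamma(30, 48/5)
obs 9: x=5 → posterior Gamma(35, 53/5)
obs 10: x=2 → posterior Gamma(37, 58/5)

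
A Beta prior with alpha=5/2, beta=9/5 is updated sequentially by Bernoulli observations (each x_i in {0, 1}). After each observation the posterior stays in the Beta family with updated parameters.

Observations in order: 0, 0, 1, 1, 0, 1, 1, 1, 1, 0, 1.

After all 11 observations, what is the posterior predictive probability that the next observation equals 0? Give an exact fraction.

obs 1: x=0 → posterior Beta(5/2, 14/5)
obs 2: x=0 → posterior Beta(5/2, 19/5)
obs 3: x=1 → posterior Beta(7/2, 19/5)
obs 4: x=1 → posterior Beta(9/2, 19/5)
obs 5: x=0 → posterior Beta(9/2, 24/5)
obs 6: x=1 → posterior Beta(11/2, 24/5)
obs 7: x=1 → posterior Beta(13/2, 24/5)
obs 8: x=1 → posterior Beta(15/2, 24/5)
obs 9: x=1 → posterior Beta(17/2, 24/5)
obs 10: x=0 → posterior Beta(17/2, 29/5)
obs 11: x=1 → posterior Beta(19/2, 29/5)

58/153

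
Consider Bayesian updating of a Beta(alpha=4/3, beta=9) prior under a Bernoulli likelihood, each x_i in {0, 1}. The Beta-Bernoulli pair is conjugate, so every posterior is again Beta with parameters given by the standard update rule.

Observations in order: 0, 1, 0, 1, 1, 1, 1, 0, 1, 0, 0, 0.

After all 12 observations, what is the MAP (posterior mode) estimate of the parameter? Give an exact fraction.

19/61

obs 1: x=0 → posterior Beta(4/3, 10)
obs 2: x=1 → posterior Beta(7/3, 10)
obs 3: x=0 → posterior Beta(7/3, 11)
obs 4: x=1 → posterior Beta(10/3, 11)
obs 5: x=1 → posterior Beta(13/3, 11)
obs 6: x=1 → posterior Beta(16/3, 11)
obs 7: x=1 → posterior Beta(19/3, 11)
obs 8: x=0 → posterior Beta(19/3, 12)
obs 9: x=1 → posterior Beta(22/3, 12)
obs 10: x=0 → posterior Beta(22/3, 13)
obs 11: x=0 → posterior Beta(22/3, 14)
obs 12: x=0 → posterior Beta(22/3, 15)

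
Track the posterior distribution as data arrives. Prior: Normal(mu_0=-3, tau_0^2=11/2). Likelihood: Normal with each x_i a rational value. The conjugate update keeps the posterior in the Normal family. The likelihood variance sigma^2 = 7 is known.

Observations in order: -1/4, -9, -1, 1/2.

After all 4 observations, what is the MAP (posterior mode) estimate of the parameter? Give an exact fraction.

-597/232

obs 1: x=-1/4 → posterior Normal(-179/100, 77/25)
obs 2: x=-9 → posterior Normal(-575/144, 77/36)
obs 3: x=-1 → posterior Normal(-619/188, 77/47)
obs 4: x=1/2 → posterior Normal(-597/232, 77/58)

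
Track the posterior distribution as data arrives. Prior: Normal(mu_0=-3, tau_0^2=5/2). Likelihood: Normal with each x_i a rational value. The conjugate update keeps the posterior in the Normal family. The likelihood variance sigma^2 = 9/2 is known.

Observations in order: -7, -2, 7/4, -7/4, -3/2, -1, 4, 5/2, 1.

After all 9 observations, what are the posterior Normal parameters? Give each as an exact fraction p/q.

mu_0=-47/54, tau_0^2=5/12

obs 1: x=-7 → posterior Normal(-31/7, 45/28)
obs 2: x=-2 → posterior Normal(-72/19, 45/38)
obs 3: x=7/4 → posterior Normal(-253/96, 15/16)
obs 4: x=-7/4 → posterior Normal(-72/29, 45/58)
obs 5: x=-3/2 → posterior Normal(-159/68, 45/68)
obs 6: x=-1 → posterior Normal(-13/6, 15/26)
obs 7: x=4 → posterior Normal(-129/88, 45/88)
obs 8: x=5/2 → posterior Normal(-52/49, 45/98)
obs 9: x=1 → posterior Normal(-47/54, 5/12)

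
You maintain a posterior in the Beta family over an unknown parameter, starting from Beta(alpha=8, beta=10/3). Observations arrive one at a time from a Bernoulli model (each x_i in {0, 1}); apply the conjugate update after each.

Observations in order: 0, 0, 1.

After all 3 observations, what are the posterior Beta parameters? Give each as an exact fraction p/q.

obs 1: x=0 → posterior Beta(8, 13/3)
obs 2: x=0 → posterior Beta(8, 16/3)
obs 3: x=1 → posterior Beta(9, 16/3)

alpha=9, beta=16/3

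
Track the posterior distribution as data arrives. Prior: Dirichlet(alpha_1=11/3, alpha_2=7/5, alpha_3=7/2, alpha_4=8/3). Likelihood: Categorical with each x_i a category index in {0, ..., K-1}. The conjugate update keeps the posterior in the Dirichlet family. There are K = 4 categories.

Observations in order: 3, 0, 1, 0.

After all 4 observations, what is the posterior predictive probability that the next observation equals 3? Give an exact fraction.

110/457

obs 1: x=3 → posterior Dirichlet(11/3, 7/5, 7/2, 11/3)
obs 2: x=0 → posterior Dirichlet(14/3, 7/5, 7/2, 11/3)
obs 3: x=1 → posterior Dirichlet(14/3, 12/5, 7/2, 11/3)
obs 4: x=0 → posterior Dirichlet(17/3, 12/5, 7/2, 11/3)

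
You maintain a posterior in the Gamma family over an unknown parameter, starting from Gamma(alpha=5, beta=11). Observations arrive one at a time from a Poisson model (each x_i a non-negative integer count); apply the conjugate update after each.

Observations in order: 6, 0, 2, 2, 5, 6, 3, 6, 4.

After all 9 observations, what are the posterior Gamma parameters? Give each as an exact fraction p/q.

obs 1: x=6 → posterior Gamma(11, 12)
obs 2: x=0 → posterior Gamma(11, 13)
obs 3: x=2 → posterior Gamma(13, 14)
obs 4: x=2 → posterior Gamma(15, 15)
obs 5: x=5 → posterior Gamma(20, 16)
obs 6: x=6 → posterior Gamma(26, 17)
obs 7: x=3 → posterior Gamma(29, 18)
obs 8: x=6 → posterior Gamma(35, 19)
obs 9: x=4 → posterior Gamma(39, 20)

alpha=39, beta=20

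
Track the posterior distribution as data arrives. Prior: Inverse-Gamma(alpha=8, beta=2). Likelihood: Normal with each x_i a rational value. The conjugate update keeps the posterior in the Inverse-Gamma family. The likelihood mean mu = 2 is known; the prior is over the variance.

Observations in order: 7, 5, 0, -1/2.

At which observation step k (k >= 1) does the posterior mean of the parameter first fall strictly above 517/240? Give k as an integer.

k = 2

obs 1: x=7 → posterior Inverse-Gamma(17/2, 29/2)
obs 2: x=5 → posterior Inverse-Gamma(9, 19)
obs 3: x=0 → posterior Inverse-Gamma(19/2, 21)
obs 4: x=-1/2 → posterior Inverse-Gamma(10, 193/8)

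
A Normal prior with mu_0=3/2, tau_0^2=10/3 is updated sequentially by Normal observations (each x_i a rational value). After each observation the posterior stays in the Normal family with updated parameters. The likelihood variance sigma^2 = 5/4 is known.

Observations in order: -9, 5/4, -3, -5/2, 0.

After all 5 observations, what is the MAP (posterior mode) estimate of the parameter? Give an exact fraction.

obs 1: x=-9 → posterior Normal(-135/22, 10/11)
obs 2: x=5/4 → posterior Normal(-115/38, 10/19)
obs 3: x=-3 → posterior Normal(-163/54, 10/27)
obs 4: x=-5/2 → posterior Normal(-29/10, 2/7)
obs 5: x=0 → posterior Normal(-203/86, 10/43)

-203/86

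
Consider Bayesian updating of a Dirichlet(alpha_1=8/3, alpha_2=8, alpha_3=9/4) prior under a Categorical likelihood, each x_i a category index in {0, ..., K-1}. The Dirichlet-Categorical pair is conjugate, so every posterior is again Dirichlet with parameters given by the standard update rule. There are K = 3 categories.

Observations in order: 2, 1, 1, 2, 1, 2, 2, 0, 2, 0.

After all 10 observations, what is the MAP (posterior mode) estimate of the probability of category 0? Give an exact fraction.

obs 1: x=2 → posterior Dirichlet(8/3, 8, 13/4)
obs 2: x=1 → posterior Dirichlet(8/3, 9, 13/4)
obs 3: x=1 → posterior Dirichlet(8/3, 10, 13/4)
obs 4: x=2 → posterior Dirichlet(8/3, 10, 17/4)
obs 5: x=1 → posterior Dirichlet(8/3, 11, 17/4)
obs 6: x=2 → posterior Dirichlet(8/3, 11, 21/4)
obs 7: x=2 → posterior Dirichlet(8/3, 11, 25/4)
obs 8: x=0 → posterior Dirichlet(11/3, 11, 25/4)
obs 9: x=2 → posterior Dirichlet(11/3, 11, 29/4)
obs 10: x=0 → posterior Dirichlet(14/3, 11, 29/4)

44/239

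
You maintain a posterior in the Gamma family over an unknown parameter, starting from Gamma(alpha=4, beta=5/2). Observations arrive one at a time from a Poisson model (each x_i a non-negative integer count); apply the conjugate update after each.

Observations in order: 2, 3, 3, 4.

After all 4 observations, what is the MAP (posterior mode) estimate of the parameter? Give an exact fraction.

obs 1: x=2 → posterior Gamma(6, 7/2)
obs 2: x=3 → posterior Gamma(9, 9/2)
obs 3: x=3 → posterior Gamma(12, 11/2)
obs 4: x=4 → posterior Gamma(16, 13/2)

30/13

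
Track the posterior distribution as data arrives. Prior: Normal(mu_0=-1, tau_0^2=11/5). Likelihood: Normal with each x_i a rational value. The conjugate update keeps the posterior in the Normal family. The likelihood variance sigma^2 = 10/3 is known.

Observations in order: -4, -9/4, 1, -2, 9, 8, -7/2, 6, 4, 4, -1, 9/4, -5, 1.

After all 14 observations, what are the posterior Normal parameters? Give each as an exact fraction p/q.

obs 1: x=-4 → posterior Normal(-182/83, 110/83)
obs 2: x=-9/4 → posterior Normal(-1025/464, 55/58)
obs 3: x=1 → posterior Normal(-893/596, 110/149)
obs 4: x=-2 → posterior Normal(-89/56, 55/91)
obs 5: x=9 → posterior Normal(31/860, 22/43)
obs 6: x=8 → posterior Normal(1087/992, 55/124)
obs 7: x=-7/2 → posterior Normal(625/1124, 110/281)
obs 8: x=6 → posterior Normal(1417/1256, 55/157)
obs 9: x=4 → posterior Normal(1945/1388, 110/347)
obs 10: x=4 → posterior Normal(2473/1520, 11/38)
obs 11: x=-1 → posterior Normal(2341/1652, 110/413)
obs 12: x=9/4 → posterior Normal(1319/892, 55/223)
obs 13: x=-5 → posterior Normal(989/958, 110/479)
obs 14: x=1 → posterior Normal(1055/1024, 55/256)

mu_0=1055/1024, tau_0^2=55/256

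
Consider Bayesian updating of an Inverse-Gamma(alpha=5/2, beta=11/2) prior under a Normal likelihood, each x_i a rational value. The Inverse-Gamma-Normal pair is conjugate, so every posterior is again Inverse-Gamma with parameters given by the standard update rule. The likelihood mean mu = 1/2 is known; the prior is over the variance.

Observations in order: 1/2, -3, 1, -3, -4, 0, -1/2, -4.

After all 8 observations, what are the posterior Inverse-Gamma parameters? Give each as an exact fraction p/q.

alpha=13/2, beta=155/4

obs 1: x=1/2 → posterior Inverse-Gamma(3, 11/2)
obs 2: x=-3 → posterior Inverse-Gamma(7/2, 93/8)
obs 3: x=1 → posterior Inverse-Gamma(4, 47/4)
obs 4: x=-3 → posterior Inverse-Gamma(9/2, 143/8)
obs 5: x=-4 → posterior Inverse-Gamma(5, 28)
obs 6: x=0 → posterior Inverse-Gamma(11/2, 225/8)
obs 7: x=-1/2 → posterior Inverse-Gamma(6, 229/8)
obs 8: x=-4 → posterior Inverse-Gamma(13/2, 155/4)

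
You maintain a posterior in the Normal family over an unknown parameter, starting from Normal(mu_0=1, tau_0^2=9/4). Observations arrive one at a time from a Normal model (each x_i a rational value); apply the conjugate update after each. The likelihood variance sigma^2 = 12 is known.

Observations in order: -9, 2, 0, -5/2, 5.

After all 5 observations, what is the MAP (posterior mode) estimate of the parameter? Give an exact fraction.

5/62

obs 1: x=-9 → posterior Normal(-11/19, 36/19)
obs 2: x=2 → posterior Normal(-5/22, 18/11)
obs 3: x=0 → posterior Normal(-1/5, 36/25)
obs 4: x=-5/2 → posterior Normal(-25/56, 9/7)
obs 5: x=5 → posterior Normal(5/62, 36/31)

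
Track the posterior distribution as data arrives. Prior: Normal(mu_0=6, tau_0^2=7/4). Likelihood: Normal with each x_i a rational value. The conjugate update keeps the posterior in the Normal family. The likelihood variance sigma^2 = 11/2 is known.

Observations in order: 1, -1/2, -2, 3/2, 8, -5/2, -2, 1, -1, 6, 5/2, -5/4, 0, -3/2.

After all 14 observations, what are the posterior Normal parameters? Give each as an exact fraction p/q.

obs 1: x=1 → posterior Normal(139/29, 77/58)
obs 2: x=-1/2 → posterior Normal(271/72, 77/72)
obs 3: x=-2 → posterior Normal(243/86, 77/86)
obs 4: x=3/2 → posterior Normal(66/25, 77/100)
obs 5: x=8 → posterior Normal(188/57, 77/114)
obs 6: x=-5/2 → posterior Normal(341/128, 77/128)
obs 7: x=-2 → posterior Normal(313/142, 77/142)
obs 8: x=1 → posterior Normal(109/52, 77/156)
obs 9: x=-1 → posterior Normal(313/170, 77/170)
obs 10: x=6 → posterior Normal(397/184, 77/184)
obs 11: x=5/2 → posterior Normal(24/11, 7/18)
obs 12: x=-5/4 → posterior Normal(829/424, 77/212)
obs 13: x=0 → posterior Normal(829/452, 77/226)
obs 14: x=-3/2 → posterior Normal(787/480, 77/240)

mu_0=787/480, tau_0^2=77/240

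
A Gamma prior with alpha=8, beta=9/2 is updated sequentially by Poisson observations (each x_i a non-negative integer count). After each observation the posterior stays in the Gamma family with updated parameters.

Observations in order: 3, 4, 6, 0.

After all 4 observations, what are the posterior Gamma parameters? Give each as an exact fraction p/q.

alpha=21, beta=17/2

obs 1: x=3 → posterior Gamma(11, 11/2)
obs 2: x=4 → posterior Gamma(15, 13/2)
obs 3: x=6 → posterior Gamma(21, 15/2)
obs 4: x=0 → posterior Gamma(21, 17/2)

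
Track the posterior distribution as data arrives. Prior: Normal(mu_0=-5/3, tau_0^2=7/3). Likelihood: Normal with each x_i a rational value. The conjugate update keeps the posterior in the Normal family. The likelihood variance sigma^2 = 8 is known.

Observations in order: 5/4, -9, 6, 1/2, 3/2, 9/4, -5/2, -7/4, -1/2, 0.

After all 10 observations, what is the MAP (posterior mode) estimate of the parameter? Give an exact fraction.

-223/376

obs 1: x=5/4 → posterior Normal(-125/124, 56/31)
obs 2: x=-9 → posterior Normal(-377/152, 28/19)
obs 3: x=6 → posterior Normal(-209/180, 56/45)
obs 4: x=1/2 → posterior Normal(-15/16, 14/13)
obs 5: x=3/2 → posterior Normal(-153/236, 56/59)
obs 6: x=9/4 → posterior Normal(-15/44, 28/33)
obs 7: x=-5/2 → posterior Normal(-40/73, 56/73)
obs 8: x=-7/4 → posterior Normal(-209/320, 7/10)
obs 9: x=-1/2 → posterior Normal(-223/348, 56/87)
obs 10: x=0 → posterior Normal(-223/376, 28/47)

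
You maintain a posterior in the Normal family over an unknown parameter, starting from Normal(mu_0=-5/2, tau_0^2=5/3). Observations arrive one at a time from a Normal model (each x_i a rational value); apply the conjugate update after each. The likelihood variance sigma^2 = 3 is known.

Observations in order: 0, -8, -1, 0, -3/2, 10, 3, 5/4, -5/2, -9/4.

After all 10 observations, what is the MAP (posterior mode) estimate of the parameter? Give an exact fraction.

-55/118

obs 1: x=0 → posterior Normal(-45/28, 15/14)
obs 2: x=-8 → posterior Normal(-125/38, 15/19)
obs 3: x=-1 → posterior Normal(-45/16, 5/8)
obs 4: x=0 → posterior Normal(-135/58, 15/29)
obs 5: x=-3/2 → posterior Normal(-75/34, 15/34)
obs 6: x=10 → posterior Normal(-25/39, 5/13)
obs 7: x=3 → posterior Normal(-5/22, 15/44)
obs 8: x=5/4 → posterior Normal(-15/196, 15/49)
obs 9: x=-5/2 → posterior Normal(-65/216, 5/18)
obs 10: x=-9/4 → posterior Normal(-55/118, 15/59)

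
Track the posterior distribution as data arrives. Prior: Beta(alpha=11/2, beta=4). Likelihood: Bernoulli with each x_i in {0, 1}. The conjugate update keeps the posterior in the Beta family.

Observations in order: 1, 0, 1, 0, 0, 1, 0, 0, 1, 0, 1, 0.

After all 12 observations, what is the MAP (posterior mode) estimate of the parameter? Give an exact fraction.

19/39

obs 1: x=1 → posterior Beta(13/2, 4)
obs 2: x=0 → posterior Beta(13/2, 5)
obs 3: x=1 → posterior Beta(15/2, 5)
obs 4: x=0 → posterior Beta(15/2, 6)
obs 5: x=0 → posterior Beta(15/2, 7)
obs 6: x=1 → posterior Beta(17/2, 7)
obs 7: x=0 → posterior Beta(17/2, 8)
obs 8: x=0 → posterior Beta(17/2, 9)
obs 9: x=1 → posterior Beta(19/2, 9)
obs 10: x=0 → posterior Beta(19/2, 10)
obs 11: x=1 → posterior Beta(21/2, 10)
obs 12: x=0 → posterior Beta(21/2, 11)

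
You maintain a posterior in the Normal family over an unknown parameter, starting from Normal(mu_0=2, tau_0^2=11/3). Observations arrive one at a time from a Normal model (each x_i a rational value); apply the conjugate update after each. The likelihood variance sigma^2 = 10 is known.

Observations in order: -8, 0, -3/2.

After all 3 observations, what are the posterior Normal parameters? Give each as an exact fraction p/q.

mu_0=-89/126, tau_0^2=110/63

obs 1: x=-8 → posterior Normal(-28/41, 110/41)
obs 2: x=0 → posterior Normal(-7/13, 55/26)
obs 3: x=-3/2 → posterior Normal(-89/126, 110/63)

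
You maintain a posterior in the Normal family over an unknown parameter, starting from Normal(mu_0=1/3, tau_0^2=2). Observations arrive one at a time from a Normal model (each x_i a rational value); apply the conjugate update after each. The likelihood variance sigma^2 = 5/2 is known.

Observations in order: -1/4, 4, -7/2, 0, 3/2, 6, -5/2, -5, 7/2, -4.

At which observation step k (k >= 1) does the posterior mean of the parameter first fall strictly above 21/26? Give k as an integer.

obs 1: x=-1/4 → posterior Normal(2/27, 10/9)
obs 2: x=4 → posterior Normal(50/39, 10/13)
obs 3: x=-7/2 → posterior Normal(8/51, 10/17)
obs 4: x=0 → posterior Normal(8/63, 10/21)
obs 5: x=3/2 → posterior Normal(26/75, 2/5)
obs 6: x=6 → posterior Normal(98/87, 10/29)
obs 7: x=-5/2 → posterior Normal(68/99, 10/33)
obs 8: x=-5 → posterior Normal(8/111, 10/37)
obs 9: x=7/2 → posterior Normal(50/123, 10/41)
obs 10: x=-4 → posterior Normal(2/135, 2/9)

k = 2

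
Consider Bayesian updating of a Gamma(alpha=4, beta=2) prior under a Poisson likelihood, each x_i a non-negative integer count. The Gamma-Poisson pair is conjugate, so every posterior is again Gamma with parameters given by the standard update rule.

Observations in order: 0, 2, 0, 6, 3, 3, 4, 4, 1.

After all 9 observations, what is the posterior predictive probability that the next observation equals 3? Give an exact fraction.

2661328820874485864513476455313/13187572988876100351608349523968

obs 1: x=0 → posterior Gamma(4, 3)
obs 2: x=2 → posterior Gamma(6, 4)
obs 3: x=0 → posterior Gamma(6, 5)
obs 4: x=6 → posterior Gamma(12, 6)
obs 5: x=3 → posterior Gamma(15, 7)
obs 6: x=3 → posterior Gamma(18, 8)
obs 7: x=4 → posterior Gamma(22, 9)
obs 8: x=4 → posterior Gamma(26, 10)
obs 9: x=1 → posterior Gamma(27, 11)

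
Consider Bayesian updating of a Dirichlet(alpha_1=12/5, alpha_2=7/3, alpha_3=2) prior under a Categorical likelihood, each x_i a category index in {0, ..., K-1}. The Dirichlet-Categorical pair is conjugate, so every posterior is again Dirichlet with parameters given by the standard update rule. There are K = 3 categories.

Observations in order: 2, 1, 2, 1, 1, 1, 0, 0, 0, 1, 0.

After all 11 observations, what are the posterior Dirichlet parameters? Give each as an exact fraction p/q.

obs 1: x=2 → posterior Dirichlet(12/5, 7/3, 3)
obs 2: x=1 → posterior Dirichlet(12/5, 10/3, 3)
obs 3: x=2 → posterior Dirichlet(12/5, 10/3, 4)
obs 4: x=1 → posterior Dirichlet(12/5, 13/3, 4)
obs 5: x=1 → posterior Dirichlet(12/5, 16/3, 4)
obs 6: x=1 → posterior Dirichlet(12/5, 19/3, 4)
obs 7: x=0 → posterior Dirichlet(17/5, 19/3, 4)
obs 8: x=0 → posterior Dirichlet(22/5, 19/3, 4)
obs 9: x=0 → posterior Dirichlet(27/5, 19/3, 4)
obs 10: x=1 → posterior Dirichlet(27/5, 22/3, 4)
obs 11: x=0 → posterior Dirichlet(32/5, 22/3, 4)

alpha_1=32/5, alpha_2=22/3, alpha_3=4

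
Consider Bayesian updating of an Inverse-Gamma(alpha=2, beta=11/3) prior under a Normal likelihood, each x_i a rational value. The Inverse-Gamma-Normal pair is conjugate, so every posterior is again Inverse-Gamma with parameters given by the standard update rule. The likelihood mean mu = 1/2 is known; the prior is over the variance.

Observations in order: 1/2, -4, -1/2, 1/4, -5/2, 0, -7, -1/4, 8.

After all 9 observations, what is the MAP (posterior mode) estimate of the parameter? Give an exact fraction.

3623/360

obs 1: x=1/2 → posterior Inverse-Gamma(5/2, 11/3)
obs 2: x=-4 → posterior Inverse-Gamma(3, 331/24)
obs 3: x=-1/2 → posterior Inverse-Gamma(7/2, 343/24)
obs 4: x=1/4 → posterior Inverse-Gamma(4, 1375/96)
obs 5: x=-5/2 → posterior Inverse-Gamma(9/2, 1807/96)
obs 6: x=0 → posterior Inverse-Gamma(5, 1819/96)
obs 7: x=-7 → posterior Inverse-Gamma(11/2, 4519/96)
obs 8: x=-1/4 → posterior Inverse-Gamma(6, 2273/48)
obs 9: x=8 → posterior Inverse-Gamma(13/2, 3623/48)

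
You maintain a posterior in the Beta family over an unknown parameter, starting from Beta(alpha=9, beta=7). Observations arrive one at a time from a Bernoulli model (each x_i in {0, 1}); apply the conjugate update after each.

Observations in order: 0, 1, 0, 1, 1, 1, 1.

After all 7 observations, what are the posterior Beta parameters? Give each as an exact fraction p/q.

alpha=14, beta=9

obs 1: x=0 → posterior Beta(9, 8)
obs 2: x=1 → posterior Beta(10, 8)
obs 3: x=0 → posterior Beta(10, 9)
obs 4: x=1 → posterior Beta(11, 9)
obs 5: x=1 → posterior Beta(12, 9)
obs 6: x=1 → posterior Beta(13, 9)
obs 7: x=1 → posterior Beta(14, 9)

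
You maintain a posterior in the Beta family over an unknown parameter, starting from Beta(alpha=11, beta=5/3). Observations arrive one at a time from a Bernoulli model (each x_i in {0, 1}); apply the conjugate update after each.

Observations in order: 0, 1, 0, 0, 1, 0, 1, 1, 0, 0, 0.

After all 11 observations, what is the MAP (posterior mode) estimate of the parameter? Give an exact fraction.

42/65

obs 1: x=0 → posterior Beta(11, 8/3)
obs 2: x=1 → posterior Beta(12, 8/3)
obs 3: x=0 → posterior Beta(12, 11/3)
obs 4: x=0 → posterior Beta(12, 14/3)
obs 5: x=1 → posterior Beta(13, 14/3)
obs 6: x=0 → posterior Beta(13, 17/3)
obs 7: x=1 → posterior Beta(14, 17/3)
obs 8: x=1 → posterior Beta(15, 17/3)
obs 9: x=0 → posterior Beta(15, 20/3)
obs 10: x=0 → posterior Beta(15, 23/3)
obs 11: x=0 → posterior Beta(15, 26/3)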